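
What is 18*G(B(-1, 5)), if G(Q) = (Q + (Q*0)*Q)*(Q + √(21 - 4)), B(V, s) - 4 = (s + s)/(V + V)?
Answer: 18 - 18*√17 ≈ -56.216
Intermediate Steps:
B(V, s) = 4 + s/V (B(V, s) = 4 + (s + s)/(V + V) = 4 + (2*s)/((2*V)) = 4 + (2*s)*(1/(2*V)) = 4 + s/V)
G(Q) = Q*(Q + √17) (G(Q) = (Q + 0*Q)*(Q + √17) = (Q + 0)*(Q + √17) = Q*(Q + √17))
18*G(B(-1, 5)) = 18*((4 + 5/(-1))*((4 + 5/(-1)) + √17)) = 18*((4 + 5*(-1))*((4 + 5*(-1)) + √17)) = 18*((4 - 5)*((4 - 5) + √17)) = 18*(-(-1 + √17)) = 18*(1 - √17) = 18 - 18*√17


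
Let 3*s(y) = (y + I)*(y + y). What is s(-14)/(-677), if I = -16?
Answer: -280/677 ≈ -0.41359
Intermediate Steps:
s(y) = 2*y*(-16 + y)/3 (s(y) = ((y - 16)*(y + y))/3 = ((-16 + y)*(2*y))/3 = (2*y*(-16 + y))/3 = 2*y*(-16 + y)/3)
s(-14)/(-677) = ((⅔)*(-14)*(-16 - 14))/(-677) = ((⅔)*(-14)*(-30))*(-1/677) = 280*(-1/677) = -280/677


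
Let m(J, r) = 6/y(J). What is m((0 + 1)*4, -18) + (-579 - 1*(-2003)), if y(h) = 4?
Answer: 2851/2 ≈ 1425.5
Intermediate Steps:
m(J, r) = 3/2 (m(J, r) = 6/4 = 6*(¼) = 3/2)
m((0 + 1)*4, -18) + (-579 - 1*(-2003)) = 3/2 + (-579 - 1*(-2003)) = 3/2 + (-579 + 2003) = 3/2 + 1424 = 2851/2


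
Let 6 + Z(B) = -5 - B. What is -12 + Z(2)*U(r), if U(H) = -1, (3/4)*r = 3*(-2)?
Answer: 1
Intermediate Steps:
r = -8 (r = 4*(3*(-2))/3 = (4/3)*(-6) = -8)
Z(B) = -11 - B (Z(B) = -6 + (-5 - B) = -11 - B)
-12 + Z(2)*U(r) = -12 + (-11 - 1*2)*(-1) = -12 + (-11 - 2)*(-1) = -12 - 13*(-1) = -12 + 13 = 1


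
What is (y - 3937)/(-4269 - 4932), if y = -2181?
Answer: 6118/9201 ≈ 0.66493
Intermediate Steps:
(y - 3937)/(-4269 - 4932) = (-2181 - 3937)/(-4269 - 4932) = -6118/(-9201) = -6118*(-1/9201) = 6118/9201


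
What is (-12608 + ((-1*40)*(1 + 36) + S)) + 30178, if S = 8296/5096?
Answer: 10250367/637 ≈ 16092.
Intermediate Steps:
S = 1037/637 (S = 8296*(1/5096) = 1037/637 ≈ 1.6279)
(-12608 + ((-1*40)*(1 + 36) + S)) + 30178 = (-12608 + ((-1*40)*(1 + 36) + 1037/637)) + 30178 = (-12608 + (-40*37 + 1037/637)) + 30178 = (-12608 + (-1480 + 1037/637)) + 30178 = (-12608 - 941723/637) + 30178 = -8973019/637 + 30178 = 10250367/637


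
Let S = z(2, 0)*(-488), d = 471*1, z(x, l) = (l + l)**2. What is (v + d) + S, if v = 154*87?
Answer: 13869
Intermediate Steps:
v = 13398
z(x, l) = 4*l**2 (z(x, l) = (2*l)**2 = 4*l**2)
d = 471
S = 0 (S = (4*0**2)*(-488) = (4*0)*(-488) = 0*(-488) = 0)
(v + d) + S = (13398 + 471) + 0 = 13869 + 0 = 13869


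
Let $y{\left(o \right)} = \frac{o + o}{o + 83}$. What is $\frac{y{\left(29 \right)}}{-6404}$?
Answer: $- \frac{29}{358624} \approx -8.0865 \cdot 10^{-5}$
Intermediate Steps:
$y{\left(o \right)} = \frac{2 o}{83 + o}$
$\frac{y{\left(29 \right)}}{-6404} = \frac{2 \cdot 29 \frac{1}{83 + 29}}{-6404} = 2 \cdot 29 \cdot \frac{1}{112} \left(- \frac{1}{6404}\right) = \frac{29}{56} \left(- \frac{1}{6404}\right) = - \frac{29}{358624}$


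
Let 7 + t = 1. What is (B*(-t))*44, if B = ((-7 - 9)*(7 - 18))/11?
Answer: 4224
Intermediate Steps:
t = -6 (t = -7 + 1 = -6)
B = 16 (B = -16*(-11)*(1/11) = 176*(1/11) = 16)
(B*(-t))*44 = (16*(-1*(-6)))*44 = (16*6)*44 = 96*44 = 4224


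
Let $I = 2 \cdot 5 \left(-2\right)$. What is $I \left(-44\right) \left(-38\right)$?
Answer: $-33440$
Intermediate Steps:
$I = -20$ ($I = 10 \left(-2\right) = -20$)
$I \left(-44\right) \left(-38\right) = \left(-20\right) \left(-44\right) \left(-38\right) = 880 \left(-38\right) = -33440$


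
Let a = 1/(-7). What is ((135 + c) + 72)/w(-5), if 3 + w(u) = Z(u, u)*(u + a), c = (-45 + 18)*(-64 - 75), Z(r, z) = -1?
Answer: 1848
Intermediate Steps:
a = -⅐ ≈ -0.14286
c = 3753 (c = -27*(-139) = 3753)
w(u) = -20/7 - u (w(u) = -3 - (u - ⅐) = -3 - (-⅐ + u) = -3 + (⅐ - u) = -20/7 - u)
((135 + c) + 72)/w(-5) = ((135 + 3753) + 72)/(-20/7 - 1*(-5)) = (3888 + 72)/(-20/7 + 5) = 3960/(15/7) = (7/15)*3960 = 1848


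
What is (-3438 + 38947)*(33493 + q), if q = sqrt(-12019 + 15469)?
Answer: 1189302937 + 177545*sqrt(138) ≈ 1.1914e+9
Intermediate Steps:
q = 5*sqrt(138) (q = sqrt(3450) = 5*sqrt(138) ≈ 58.737)
(-3438 + 38947)*(33493 + q) = (-3438 + 38947)*(33493 + 5*sqrt(138)) = 35509*(33493 + 5*sqrt(138)) = 1189302937 + 177545*sqrt(138)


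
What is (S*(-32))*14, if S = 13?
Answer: -5824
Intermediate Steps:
(S*(-32))*14 = (13*(-32))*14 = -416*14 = -5824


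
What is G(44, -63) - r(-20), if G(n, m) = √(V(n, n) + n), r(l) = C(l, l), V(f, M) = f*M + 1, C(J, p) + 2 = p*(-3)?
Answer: -58 + √1981 ≈ -13.492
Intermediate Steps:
C(J, p) = -2 - 3*p (C(J, p) = -2 + p*(-3) = -2 - 3*p)
V(f, M) = 1 + M*f (V(f, M) = M*f + 1 = 1 + M*f)
r(l) = -2 - 3*l
G(n, m) = √(1 + n + n²) (G(n, m) = √((1 + n*n) + n) = √((1 + n²) + n) = √(1 + n + n²))
G(44, -63) - r(-20) = √(1 + 44 + 44²) - (-2 - 3*(-20)) = √(1 + 44 + 1936) - (-2 + 60) = √1981 - 1*58 = √1981 - 58 = -58 + √1981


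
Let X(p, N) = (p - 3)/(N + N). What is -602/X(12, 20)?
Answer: -24080/9 ≈ -2675.6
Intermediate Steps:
X(p, N) = (-3 + p)/(2*N) (X(p, N) = (-3 + p)/((2*N)) = (-3 + p)*(1/(2*N)) = (-3 + p)/(2*N))
-602/X(12, 20) = -602/((½)*(-3 + 12)/20) = -602/((½)*(1/20)*9) = -602/9/40 = -602*40/9 = -1*24080/9 = -24080/9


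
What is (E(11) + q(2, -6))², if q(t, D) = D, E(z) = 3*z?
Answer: 729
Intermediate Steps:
(E(11) + q(2, -6))² = (3*11 - 6)² = (33 - 6)² = 27² = 729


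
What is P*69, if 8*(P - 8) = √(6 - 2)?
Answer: 2277/4 ≈ 569.25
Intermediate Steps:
P = 33/4 (P = 8 + √(6 - 2)/8 = 8 + √4/8 = 8 + (⅛)*2 = 8 + ¼ = 33/4 ≈ 8.2500)
P*69 = (33/4)*69 = 2277/4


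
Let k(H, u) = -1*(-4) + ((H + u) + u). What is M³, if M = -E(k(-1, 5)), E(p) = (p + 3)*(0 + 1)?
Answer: -4096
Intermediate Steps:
k(H, u) = 4 + H + 2*u (k(H, u) = 4 + (H + 2*u) = 4 + H + 2*u)
E(p) = 3 + p (E(p) = (3 + p)*1 = 3 + p)
M = -16 (M = -(3 + (4 - 1 + 2*5)) = -(3 + (4 - 1 + 10)) = -(3 + 13) = -1*16 = -16)
M³ = (-16)³ = -4096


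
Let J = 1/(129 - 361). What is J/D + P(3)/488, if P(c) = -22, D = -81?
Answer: -51617/1146312 ≈ -0.045029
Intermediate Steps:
J = -1/232 (J = 1/(-232) = -1/232 ≈ -0.0043103)
J/D + P(3)/488 = -1/232/(-81) - 22/488 = -1/232*(-1/81) - 22*1/488 = 1/18792 - 11/244 = -51617/1146312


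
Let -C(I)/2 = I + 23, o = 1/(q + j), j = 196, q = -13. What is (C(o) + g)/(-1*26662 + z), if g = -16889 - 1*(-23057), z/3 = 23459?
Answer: 1120324/7999845 ≈ 0.14004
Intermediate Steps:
z = 70377 (z = 3*23459 = 70377)
g = 6168 (g = -16889 + 23057 = 6168)
o = 1/183 (o = 1/(-13 + 196) = 1/183 ≈ 0.0054645)
C(I) = -46 - 2*I (C(I) = -2*(I + 23) = -2*(23 + I) = -46 - 2*I)
(C(o) + g)/(-1*26662 + z) = ((-46 - 2*1/183) + 6168)/(-1*26662 + 70377) = ((-46 - 2/183) + 6168)/(-26662 + 70377) = (-8420/183 + 6168)/43715 = (1120324/183)*(1/43715) = 1120324/7999845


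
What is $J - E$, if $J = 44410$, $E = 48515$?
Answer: $-4105$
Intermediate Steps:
$J - E = 44410 - 48515 = -4105$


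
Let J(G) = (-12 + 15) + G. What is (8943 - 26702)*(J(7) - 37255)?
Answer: 661433955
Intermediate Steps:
J(G) = 3 + G
(8943 - 26702)*(J(7) - 37255) = (8943 - 26702)*((3 + 7) - 37255) = -17759*(10 - 37255) = -17759*(-37245) = 661433955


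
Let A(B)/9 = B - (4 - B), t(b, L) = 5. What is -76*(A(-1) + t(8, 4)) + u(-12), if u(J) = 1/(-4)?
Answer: 14895/4 ≈ 3723.8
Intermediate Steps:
A(B) = -36 + 18*B (A(B) = 9*(B - (4 - B)) = 9*(B + (-4 + B)) = 9*(-4 + 2*B) = -36 + 18*B)
u(J) = -¼
-76*(A(-1) + t(8, 4)) + u(-12) = -76*((-36 + 18*(-1)) + 5) - ¼ = -76*((-36 - 18) + 5) - ¼ = -76*(-54 + 5) - ¼ = -76*(-49) - ¼ = 3724 - ¼ = 14895/4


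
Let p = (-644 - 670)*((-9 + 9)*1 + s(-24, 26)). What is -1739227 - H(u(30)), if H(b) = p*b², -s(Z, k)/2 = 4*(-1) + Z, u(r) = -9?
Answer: 4221077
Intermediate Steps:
s(Z, k) = 8 - 2*Z (s(Z, k) = -2*(4*(-1) + Z) = -2*(-4 + Z) = 8 - 2*Z)
p = -73584 (p = (-644 - 670)*((-9 + 9)*1 + (8 - 2*(-24))) = -1314*(0*1 + (8 + 48)) = -1314*(0 + 56) = -1314*56 = -73584)
H(b) = -73584*b²
-1739227 - H(u(30)) = -1739227 - (-73584)*(-9)² = -1739227 - (-73584)*81 = -1739227 - 1*(-5960304) = -1739227 + 5960304 = 4221077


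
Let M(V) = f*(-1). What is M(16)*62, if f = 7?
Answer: -434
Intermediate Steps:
M(V) = -7 (M(V) = 7*(-1) = -7)
M(16)*62 = -7*62 = -434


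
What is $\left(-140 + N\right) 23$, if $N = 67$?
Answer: $-1679$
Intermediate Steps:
$\left(-140 + N\right) 23 = \left(-140 + 67\right) 23 = \left(-73\right) 23 = -1679$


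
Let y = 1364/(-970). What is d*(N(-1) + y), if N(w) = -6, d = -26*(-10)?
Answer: -186784/97 ≈ -1925.6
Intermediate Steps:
d = 260
y = -682/485 (y = 1364*(-1/970) = -682/485 ≈ -1.4062)
d*(N(-1) + y) = 260*(-6 - 682/485) = 260*(-3592/485) = -186784/97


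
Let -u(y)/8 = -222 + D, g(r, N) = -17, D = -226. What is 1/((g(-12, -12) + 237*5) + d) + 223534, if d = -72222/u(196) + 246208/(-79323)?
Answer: 36373864706852282/162721843499 ≈ 2.2353e+5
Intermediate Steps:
u(y) = 3584 (u(y) = -8*(-222 - 226) = -8*(-448) = 3584)
d = -3305637589/142146816 (d = -72222/3584 + 246208/(-79323) = -72222*1/3584 + 246208*(-1/79323) = -36111/1792 - 246208/79323 = -3305637589/142146816 ≈ -23.255)
1/((g(-12, -12) + 237*5) + d) + 223534 = 1/((-17 + 237*5) - 3305637589/142146816) + 223534 = 1/((-17 + 1185) - 3305637589/142146816) + 223534 = 1/(1168 - 3305637589/142146816) + 223534 = 1/(162721843499/142146816) + 223534 = 142146816/162721843499 + 223534 = 36373864706852282/162721843499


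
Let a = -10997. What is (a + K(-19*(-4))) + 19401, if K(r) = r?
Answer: 8480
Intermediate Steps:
(a + K(-19*(-4))) + 19401 = (-10997 - 19*(-4)) + 19401 = (-10997 + 76) + 19401 = -10921 + 19401 = 8480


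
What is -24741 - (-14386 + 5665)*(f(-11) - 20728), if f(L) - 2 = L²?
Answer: -179720946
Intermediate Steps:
f(L) = 2 + L²
-24741 - (-14386 + 5665)*(f(-11) - 20728) = -24741 - (-14386 + 5665)*((2 + (-11)²) - 20728) = -24741 - (-8721)*((2 + 121) - 20728) = -24741 - (-8721)*(123 - 20728) = -24741 - (-8721)*(-20605) = -24741 - 1*179696205 = -24741 - 179696205 = -179720946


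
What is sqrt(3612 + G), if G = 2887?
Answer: sqrt(6499) ≈ 80.616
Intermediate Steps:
sqrt(3612 + G) = sqrt(3612 + 2887) = sqrt(6499)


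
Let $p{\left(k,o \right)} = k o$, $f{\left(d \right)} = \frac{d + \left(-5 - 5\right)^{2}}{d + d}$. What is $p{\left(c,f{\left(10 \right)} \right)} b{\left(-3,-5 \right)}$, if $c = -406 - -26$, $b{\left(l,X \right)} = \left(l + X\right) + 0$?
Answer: $16720$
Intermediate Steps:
$b{\left(l,X \right)} = X + l$ ($b{\left(l,X \right)} = \left(X + l\right) + 0 = X + l$)
$c = -380$ ($c = -406 + 26 = -380$)
$f{\left(d \right)} = \frac{100 + d}{2 d}$ ($f{\left(d \right)} = \frac{d + \left(-10\right)^{2}}{2 d} = \left(d + 100\right) \frac{1}{2 d} = \left(100 + d\right) \frac{1}{2 d} = \frac{100 + d}{2 d}$)
$p{\left(c,f{\left(10 \right)} \right)} b{\left(-3,-5 \right)} = - 380 \frac{100 + 10}{2 \cdot 10} \left(-5 - 3\right) = - 380 \cdot \frac{1}{2} \cdot \frac{1}{10} \cdot 110 \left(-8\right) = \left(-380\right) \frac{11}{2} \left(-8\right) = \left(-2090\right) \left(-8\right) = 16720$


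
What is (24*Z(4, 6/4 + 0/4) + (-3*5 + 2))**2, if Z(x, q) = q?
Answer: 529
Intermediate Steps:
(24*Z(4, 6/4 + 0/4) + (-3*5 + 2))**2 = (24*(6/4 + 0/4) + (-3*5 + 2))**2 = (24*(6*(1/4) + 0*(1/4)) + (-15 + 2))**2 = (24*(3/2 + 0) - 13)**2 = (24*(3/2) - 13)**2 = (36 - 13)**2 = 23**2 = 529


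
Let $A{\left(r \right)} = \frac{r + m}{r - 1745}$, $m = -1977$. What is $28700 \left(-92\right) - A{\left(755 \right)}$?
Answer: $- \frac{1306998611}{495} \approx -2.6404 \cdot 10^{6}$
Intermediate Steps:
$A{\left(r \right)} = \frac{-1977 + r}{-1745 + r}$ ($A{\left(r \right)} = \frac{r - 1977}{r - 1745} = \frac{-1977 + r}{-1745 + r}$)
$28700 \left(-92\right) - A{\left(755 \right)} = 28700 \left(-92\right) - \frac{-1977 + 755}{-1745 + 755} = -2640400 - \frac{1}{-990} \left(-1222\right) = -2640400 - \left(- \frac{1}{990}\right) \left(-1222\right) = -2640400 - \frac{611}{495} = - \frac{1306998611}{495}$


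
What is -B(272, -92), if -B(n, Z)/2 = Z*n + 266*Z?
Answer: -98992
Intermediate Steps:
B(n, Z) = -532*Z - 2*Z*n (B(n, Z) = -2*(Z*n + 266*Z) = -2*(266*Z + Z*n) = -532*Z - 2*Z*n)
-B(272, -92) = -(-2)*(-92)*(266 + 272) = -(-2)*(-92)*538 = -1*98992 = -98992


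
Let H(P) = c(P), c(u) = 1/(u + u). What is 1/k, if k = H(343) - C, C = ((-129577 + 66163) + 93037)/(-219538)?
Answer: 3422797/466839 ≈ 7.3319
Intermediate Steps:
c(u) = 1/(2*u)
H(P) = 1/(2*P)
C = -2693/19958 (C = (-63414 + 93037)*(-1/219538) = 29623*(-1/219538) = -2693/19958 ≈ -0.13493)
k = 466839/3422797 (k = (1/2)/343 - 1*(-2693/19958) = (1/2)*(1/343) + 2693/19958 = 1/686 + 2693/19958 = 466839/3422797 ≈ 0.13639)
1/k = 1/(466839/3422797) = 3422797/466839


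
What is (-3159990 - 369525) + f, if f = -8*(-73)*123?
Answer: -3457683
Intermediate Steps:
f = 71832 (f = 584*123 = 71832)
(-3159990 - 369525) + f = (-3159990 - 369525) + 71832 = -3529515 + 71832 = -3457683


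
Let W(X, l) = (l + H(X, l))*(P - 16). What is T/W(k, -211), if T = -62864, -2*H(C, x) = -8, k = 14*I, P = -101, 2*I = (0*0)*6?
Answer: -62864/24219 ≈ -2.5956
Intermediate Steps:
I = 0 (I = ((0*0)*6)/2 = (0*6)/2 = (1/2)*0 = 0)
k = 0 (k = 14*0 = 0)
H(C, x) = 4 (H(C, x) = -1/2*(-8) = 4)
W(X, l) = -468 - 117*l (W(X, l) = (l + 4)*(-101 - 16) = (4 + l)*(-117) = -468 - 117*l)
T/W(k, -211) = -62864/(-468 - 117*(-211)) = -62864/(-468 + 24687) = -62864/24219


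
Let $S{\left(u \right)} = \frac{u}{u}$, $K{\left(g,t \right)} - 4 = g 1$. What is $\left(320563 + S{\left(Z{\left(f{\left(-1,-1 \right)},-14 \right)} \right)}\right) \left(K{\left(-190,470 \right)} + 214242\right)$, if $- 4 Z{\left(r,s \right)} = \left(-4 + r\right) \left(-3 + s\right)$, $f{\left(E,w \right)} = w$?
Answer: $68618647584$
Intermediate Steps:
$Z{\left(r,s \right)} = - \frac{\left(-4 + r\right) \left(-3 + s\right)}{4}$
$K{\left(g,t \right)} = 4 + g$ ($K{\left(g,t \right)} = 4 + g 1 = 4 + g$)
$S{\left(u \right)} = 1$
$\left(320563 + S{\left(Z{\left(f{\left(-1,-1 \right)},-14 \right)} \right)}\right) \left(K{\left(-190,470 \right)} + 214242\right) = \left(320563 + 1\right) \left(\left(4 - 190\right) + 214242\right) = 320564 \left(-186 + 214242\right) = 320564 \cdot 214056 = 68618647584$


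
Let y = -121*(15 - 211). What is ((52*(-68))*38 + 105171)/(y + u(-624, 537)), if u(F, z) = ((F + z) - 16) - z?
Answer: -29197/23076 ≈ -1.2653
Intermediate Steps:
y = 23716 (y = -121*(-196) = 23716)
u(F, z) = -16 + F (u(F, z) = (-16 + F + z) - z = -16 + F)
((52*(-68))*38 + 105171)/(y + u(-624, 537)) = ((52*(-68))*38 + 105171)/(23716 + (-16 - 624)) = (-3536*38 + 105171)/(23716 - 640) = (-134368 + 105171)/23076 = -29197*1/23076 = -29197/23076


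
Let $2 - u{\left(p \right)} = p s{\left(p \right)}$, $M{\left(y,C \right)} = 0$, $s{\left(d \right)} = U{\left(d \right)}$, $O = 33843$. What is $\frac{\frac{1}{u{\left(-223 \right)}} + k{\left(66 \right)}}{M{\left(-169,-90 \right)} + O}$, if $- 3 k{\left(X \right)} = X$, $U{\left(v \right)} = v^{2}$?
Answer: $- \frac{243970517}{375304283667} \approx -0.00065006$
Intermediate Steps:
$s{\left(d \right)} = d^{2}$
$k{\left(X \right)} = - \frac{X}{3}$
$u{\left(p \right)} = 2 - p^{3}$ ($u{\left(p \right)} = 2 - p p^{2} = 2 - p^{3}$)
$\frac{\frac{1}{u{\left(-223 \right)}} + k{\left(66 \right)}}{M{\left(-169,-90 \right)} + O} = \frac{\frac{1}{2 - \left(-223\right)^{3}} - 22}{0 + 33843} = \frac{\frac{1}{2 - -11089567} - 22}{33843} = \left(\frac{1}{2 + 11089567} - 22\right) \frac{1}{33843} = \left(\frac{1}{11089569} - 22\right) \frac{1}{33843} = \left(- \frac{243970517}{11089569}\right) \frac{1}{33843} = - \frac{243970517}{375304283667}$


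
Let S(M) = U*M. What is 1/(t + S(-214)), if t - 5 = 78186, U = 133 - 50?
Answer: 1/60429 ≈ 1.6548e-5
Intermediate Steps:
U = 83
t = 78191 (t = 5 + 78186 = 78191)
S(M) = 83*M
1/(t + S(-214)) = 1/(78191 + 83*(-214)) = 1/(78191 - 17762) = 1/60429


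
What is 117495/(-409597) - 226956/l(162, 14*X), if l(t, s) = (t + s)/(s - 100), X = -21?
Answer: -3052204268479/4505567 ≈ -6.7743e+5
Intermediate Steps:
l(t, s) = (s + t)/(-100 + s)
117495/(-409597) - 226956/l(162, 14*X) = 117495/(-409597) - 226956*(-100 + 14*(-21))/(14*(-21) + 162) = 117495*(-1/409597) - 226956*(-100 - 294)/(-294 + 162) = -117495/409597 - 226956/(-132/(-394)) = -117495/409597 - 226956/((-1/394*(-132))) = -117495/409597 - 226956/66/197 = -117495/409597 - 226956*197/66 = -117495/409597 - 7451722/11 = -3052204268479/4505567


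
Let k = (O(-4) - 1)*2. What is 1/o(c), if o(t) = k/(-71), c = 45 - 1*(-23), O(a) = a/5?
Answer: 355/18 ≈ 19.722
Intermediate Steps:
O(a) = a/5 (O(a) = a*(1/5) = a/5)
c = 68 (c = 45 + 23 = 68)
k = -18/5 (k = ((1/5)*(-4) - 1)*2 = (-4/5 - 1)*2 = -9/5*2 = -18/5 ≈ -3.6000)
o(t) = 18/355 (o(t) = -18/5/(-71) = -18/5*(-1/71) = 18/355)
1/o(c) = 1/(18/355) = 355/18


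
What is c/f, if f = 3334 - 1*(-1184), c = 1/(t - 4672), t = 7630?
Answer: 1/13364244 ≈ 7.4827e-8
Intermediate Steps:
c = 1/2958 (c = 1/(7630 - 4672) = 1/2958 ≈ 0.00033807)
f = 4518 (f = 3334 + 1184 = 4518)
c/f = (1/2958)/4518 = (1/2958)*(1/4518) = 1/13364244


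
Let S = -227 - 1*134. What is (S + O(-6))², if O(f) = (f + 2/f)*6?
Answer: 159201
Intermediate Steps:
O(f) = 6*f + 12/f
S = -361 (S = -227 - 134 = -361)
(S + O(-6))² = (-361 + (6*(-6) + 12/(-6)))² = (-361 + (-36 + 12*(-⅙)))² = (-361 + (-36 - 2))² = (-361 - 38)² = (-399)² = 159201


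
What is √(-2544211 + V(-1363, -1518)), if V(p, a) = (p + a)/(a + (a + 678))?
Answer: I*√1571802624134/786 ≈ 1595.1*I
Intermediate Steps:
V(p, a) = (a + p)/(678 + 2*a) (V(p, a) = (a + p)/(a + (678 + a)) = (a + p)/(678 + 2*a))
√(-2544211 + V(-1363, -1518)) = √(-2544211 + (-1518 - 1363)/(2*(339 - 1518))) = √(-2544211 + (½)*(-2881)/(-1179)) = √(-2544211 + (½)*(-1/1179)*(-2881)) = √(-2544211 + 2881/2358) = √(-5999246657/2358) = I*√1571802624134/786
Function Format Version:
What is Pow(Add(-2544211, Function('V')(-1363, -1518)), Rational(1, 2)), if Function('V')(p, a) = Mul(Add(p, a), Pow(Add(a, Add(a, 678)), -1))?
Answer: Mul(Rational(1, 786), I, Pow(1571802624134, Rational(1, 2))) ≈ Mul(1595.1, I)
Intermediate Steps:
Function('V')(p, a) = Mul(Pow(Add(678, Mul(2, a)), -1), Add(a, p)) (Function('V')(p, a) = Mul(Add(a, p), Pow(Add(a, Add(678, a)), -1)) = Mul(Add(a, p), Pow(Add(678, Mul(2, a)), -1)) = Mul(Pow(Add(678, Mul(2, a)), -1), Add(a, p)))
Pow(Add(-2544211, Function('V')(-1363, -1518)), Rational(1, 2)) = Pow(Add(-2544211, Mul(Rational(1, 2), Pow(Add(339, -1518), -1), Add(-1518, -1363))), Rational(1, 2)) = Pow(Add(-2544211, Mul(Rational(1, 2), Pow(-1179, -1), -2881)), Rational(1, 2)) = Pow(Add(-2544211, Mul(Rational(1, 2), Rational(-1, 1179), -2881)), Rational(1, 2)) = Pow(Add(-2544211, Rational(2881, 2358)), Rational(1, 2)) = Pow(Rational(-5999246657, 2358), Rational(1, 2)) = Mul(Rational(1, 786), I, Pow(1571802624134, Rational(1, 2)))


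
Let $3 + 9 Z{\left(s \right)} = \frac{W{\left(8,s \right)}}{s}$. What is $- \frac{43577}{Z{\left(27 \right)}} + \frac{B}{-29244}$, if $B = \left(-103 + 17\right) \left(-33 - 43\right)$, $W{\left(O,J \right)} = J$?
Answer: $\frac{2867319755}{14622} \approx 1.961 \cdot 10^{5}$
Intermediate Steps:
$Z{\left(s \right)} = - \frac{2}{9}$ ($Z{\left(s \right)} = - \frac{1}{3} + \frac{s \frac{1}{s}}{9} = - \frac{1}{3} + \frac{1}{9} \cdot 1 = - \frac{1}{3} + \frac{1}{9} = - \frac{2}{9}$)
$B = 6536$ ($B = - 86 \left(-33 - 43\right) = \left(-86\right) \left(-76\right) = 6536$)
$- \frac{43577}{Z{\left(27 \right)}} + \frac{B}{-29244} = - \frac{43577}{- \frac{2}{9}} + \frac{6536}{-29244} = \left(-43577\right) \left(- \frac{9}{2}\right) + 6536 \left(- \frac{1}{29244}\right) = \frac{392193}{2} - \frac{1634}{7311} = \frac{2867319755}{14622}$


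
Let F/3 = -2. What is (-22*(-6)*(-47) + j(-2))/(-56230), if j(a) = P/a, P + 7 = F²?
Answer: 12437/112460 ≈ 0.11059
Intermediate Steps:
F = -6 (F = 3*(-2) = -6)
P = 29 (P = -7 + (-6)² = -7 + 36 = 29)
j(a) = 29/a
(-22*(-6)*(-47) + j(-2))/(-56230) = (-22*(-6)*(-47) + 29/(-2))/(-56230) = (132*(-47) + 29*(-½))*(-1/56230) = (-6204 - 29/2)*(-1/56230) = -12437/2*(-1/56230) = 12437/112460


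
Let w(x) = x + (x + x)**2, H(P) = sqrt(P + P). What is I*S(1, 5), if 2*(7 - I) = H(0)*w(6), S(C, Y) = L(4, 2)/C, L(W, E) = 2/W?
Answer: 7/2 ≈ 3.5000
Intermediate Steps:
H(P) = sqrt(2)*sqrt(P) (H(P) = sqrt(2*P) = sqrt(2)*sqrt(P))
S(C, Y) = 1/(2*C) (S(C, Y) = (2/4)/C = (2*(1/4))/C = 1/(2*C))
w(x) = x + 4*x**2 (w(x) = x + (2*x)**2 = x + 4*x**2)
I = 7 (I = 7 - sqrt(2)*sqrt(0)*6*(1 + 4*6)/2 = 7 - sqrt(2)*0*6*(1 + 24)/2 = 7 - 0*6*25 = 7 - 0*150 = 7 - 1/2*0 = 7 + 0 = 7)
I*S(1, 5) = 7*((1/2)/1) = 7*((1/2)*1) = 7*(1/2) = 7/2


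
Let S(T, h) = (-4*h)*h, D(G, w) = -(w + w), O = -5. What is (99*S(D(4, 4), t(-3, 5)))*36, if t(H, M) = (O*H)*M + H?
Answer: -73903104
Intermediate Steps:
t(H, M) = H - 5*H*M (t(H, M) = (-5*H)*M + H = -5*H*M + H = H - 5*H*M)
D(G, w) = -2*w
S(T, h) = -4*h²
(99*S(D(4, 4), t(-3, 5)))*36 = (99*(-4*9*(1 - 5*5)²))*36 = (99*(-4*9*(1 - 25)²))*36 = (99*(-4*(-3*(-24))²))*36 = (99*(-4*72²))*36 = (99*(-4*5184))*36 = (99*(-20736))*36 = -2052864*36 = -73903104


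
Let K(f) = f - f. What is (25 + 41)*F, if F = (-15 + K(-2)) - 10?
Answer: -1650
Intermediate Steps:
K(f) = 0
F = -25 (F = (-15 + 0) - 10 = -15 - 10 = -25)
(25 + 41)*F = (25 + 41)*(-25) = 66*(-25) = -1650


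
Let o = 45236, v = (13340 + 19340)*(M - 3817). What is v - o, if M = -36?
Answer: -125961276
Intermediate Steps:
v = -125916040 (v = (13340 + 19340)*(-36 - 3817) = 32680*(-3853) = -125916040)
v - o = -125916040 - 1*45236 = -125916040 - 45236 = -125961276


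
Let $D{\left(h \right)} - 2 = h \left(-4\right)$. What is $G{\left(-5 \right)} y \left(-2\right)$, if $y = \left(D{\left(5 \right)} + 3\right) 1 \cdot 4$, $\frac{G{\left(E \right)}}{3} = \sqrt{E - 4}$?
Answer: $1080 i \approx 1080.0 i$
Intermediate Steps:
$D{\left(h \right)} = 2 - 4 h$ ($D{\left(h \right)} = 2 + h \left(-4\right) = 2 - 4 h$)
$G{\left(E \right)} = 3 \sqrt{-4 + E}$ ($G{\left(E \right)} = 3 \sqrt{E - 4} = 3 \sqrt{-4 + E}$)
$y = -60$ ($y = \left(\left(2 - 20\right) + 3\right) 1 \cdot 4 = \left(\left(2 - 20\right) + 3\right) 4 = \left(-18 + 3\right) 4 = \left(-15\right) 4 = -60$)
$G{\left(-5 \right)} y \left(-2\right) = 3 \sqrt{-4 - 5} \left(-60\right) \left(-2\right) = 3 \sqrt{-9} \left(-60\right) \left(-2\right) = 3 \cdot 3 i \left(-60\right) \left(-2\right) = 9 i \left(-60\right) \left(-2\right) = - 540 i \left(-2\right) = 1080 i$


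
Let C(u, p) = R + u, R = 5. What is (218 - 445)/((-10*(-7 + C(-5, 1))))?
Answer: -227/70 ≈ -3.2429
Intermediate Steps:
C(u, p) = 5 + u
(218 - 445)/((-10*(-7 + C(-5, 1)))) = (218 - 445)/((-10*(-7 + (5 - 5)))) = -227*(-1/(10*(-7 + 0))) = -227/((-10*(-7))) = -227/70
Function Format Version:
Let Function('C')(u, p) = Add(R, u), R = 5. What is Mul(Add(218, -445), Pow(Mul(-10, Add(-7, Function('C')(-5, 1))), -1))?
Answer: Rational(-227, 70) ≈ -3.2429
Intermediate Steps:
Function('C')(u, p) = Add(5, u)
Mul(Add(218, -445), Pow(Mul(-10, Add(-7, Function('C')(-5, 1))), -1)) = Mul(Add(218, -445), Pow(Mul(-10, Add(-7, Add(5, -5))), -1)) = Mul(-227, Pow(Mul(-10, Add(-7, 0)), -1)) = Mul(-227, Pow(Mul(-10, -7), -1)) = Mul(-227, Pow(70, -1)) = Mul(-227, Rational(1, 70)) = Rational(-227, 70)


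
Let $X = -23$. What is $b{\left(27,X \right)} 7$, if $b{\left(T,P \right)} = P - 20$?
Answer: $-301$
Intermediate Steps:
$b{\left(T,P \right)} = -20 + P$
$b{\left(27,X \right)} 7 = \left(-20 - 23\right) 7 = \left(-43\right) 7 = -301$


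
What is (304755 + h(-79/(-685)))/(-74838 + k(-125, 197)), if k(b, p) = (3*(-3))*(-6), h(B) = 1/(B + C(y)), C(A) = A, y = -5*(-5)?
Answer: -5243005705/1286583936 ≈ -4.0751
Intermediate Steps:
y = 25
h(B) = 1/(25 + B) (h(B) = 1/(B + 25) = 1/(25 + B))
k(b, p) = 54 (k(b, p) = -9*(-6) = 54)
(304755 + h(-79/(-685)))/(-74838 + k(-125, 197)) = (304755 + 1/(25 - 79/(-685)))/(-74838 + 54) = (304755 + 1/(25 - 79*(-1/685)))/(-74784) = (304755 + 1/(25 + 79/685))*(-1/74784) = (304755 + 1/(17204/685))*(-1/74784) = (304755 + 685/17204)*(-1/74784) = (5243005705/17204)*(-1/74784) = -5243005705/1286583936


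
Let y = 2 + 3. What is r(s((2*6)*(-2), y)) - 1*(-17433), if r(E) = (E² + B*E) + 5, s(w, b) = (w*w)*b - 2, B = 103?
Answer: 8596756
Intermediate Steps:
y = 5
s(w, b) = -2 + b*w² (s(w, b) = w²*b - 2 = b*w² - 2 = -2 + b*w²)
r(E) = 5 + E² + 103*E (r(E) = (E² + 103*E) + 5 = 5 + E² + 103*E)
r(s((2*6)*(-2), y)) - 1*(-17433) = (5 + (-2 + 5*((2*6)*(-2))²)² + 103*(-2 + 5*((2*6)*(-2))²)) - 1*(-17433) = (5 + (-2 + 5*(12*(-2))²)² + 103*(-2 + 5*(12*(-2))²)) + 17433 = (5 + (-2 + 5*(-24)²)² + 103*(-2 + 5*(-24)²)) + 17433 = (5 + (-2 + 5*576)² + 103*(-2 + 5*576)) + 17433 = (5 + (-2 + 2880)² + 103*(-2 + 2880)) + 17433 = (5 + 2878² + 103*2878) + 17433 = (5 + 8282884 + 296434) + 17433 = 8579323 + 17433 = 8596756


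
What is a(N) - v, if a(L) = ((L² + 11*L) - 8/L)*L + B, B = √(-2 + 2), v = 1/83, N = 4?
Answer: 19255/83 ≈ 231.99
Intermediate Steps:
v = 1/83 ≈ 0.012048
B = 0 (B = √0 = 0)
a(L) = L*(L² - 8/L + 11*L) (a(L) = ((L² + 11*L) - 8/L)*L + 0 = (L² - 8/L + 11*L)*L + 0 = L*(L² - 8/L + 11*L) + 0 = L*(L² - 8/L + 11*L))
a(N) - v = (-8 + 4³ + 11*4²) - 1*1/83 = (-8 + 64 + 11*16) - 1/83 = (-8 + 64 + 176) - 1/83 = 232 - 1/83 = 19255/83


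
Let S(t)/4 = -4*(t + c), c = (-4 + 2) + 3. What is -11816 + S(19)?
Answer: -12136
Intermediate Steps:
c = 1 (c = -2 + 3 = 1)
S(t) = -16 - 16*t (S(t) = 4*(-4*(t + 1)) = 4*(-4*(1 + t)) = 4*(-4 - 4*t) = -16 - 16*t)
-11816 + S(19) = -11816 + (-16 - 16*19) = -11816 + (-16 - 304) = -11816 - 320 = -12136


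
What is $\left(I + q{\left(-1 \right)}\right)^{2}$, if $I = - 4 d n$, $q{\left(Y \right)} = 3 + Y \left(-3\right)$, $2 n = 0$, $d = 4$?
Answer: $36$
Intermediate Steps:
$n = 0$ ($n = \frac{1}{2} \cdot 0 = 0$)
$q{\left(Y \right)} = 3 - 3 Y$
$I = 0$ ($I = \left(-4\right) 4 \cdot 0 = \left(-16\right) 0 = 0$)
$\left(I + q{\left(-1 \right)}\right)^{2} = \left(0 + \left(3 - -3\right)\right)^{2} = \left(0 + \left(3 + 3\right)\right)^{2} = \left(0 + 6\right)^{2} = 6^{2} = 36$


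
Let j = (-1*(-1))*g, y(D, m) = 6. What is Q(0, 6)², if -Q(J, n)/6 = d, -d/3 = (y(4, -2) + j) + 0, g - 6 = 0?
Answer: 46656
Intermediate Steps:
g = 6 (g = 6 + 0 = 6)
j = 6 (j = -1*(-1)*6 = 1*6 = 6)
d = -36 (d = -3*((6 + 6) + 0) = -3*(12 + 0) = -3*12 = -36)
Q(J, n) = 216 (Q(J, n) = -6*(-36) = 216)
Q(0, 6)² = 216² = 46656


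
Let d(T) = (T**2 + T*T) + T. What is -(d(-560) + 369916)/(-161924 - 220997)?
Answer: 90596/34811 ≈ 2.6025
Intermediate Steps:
d(T) = T + 2*T**2 (d(T) = (T**2 + T**2) + T = 2*T**2 + T = T + 2*T**2)
-(d(-560) + 369916)/(-161924 - 220997) = -(-560*(1 + 2*(-560)) + 369916)/(-161924 - 220997) = -(-560*(1 - 1120) + 369916)/(-382921) = -(-560*(-1119) + 369916)*(-1)/382921 = -(626640 + 369916)*(-1)/382921 = -996556*(-1)/382921 = -1*(-90596/34811) = 90596/34811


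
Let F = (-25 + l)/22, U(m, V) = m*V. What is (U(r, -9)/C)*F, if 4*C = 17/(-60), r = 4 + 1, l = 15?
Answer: -54000/187 ≈ -288.77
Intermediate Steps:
r = 5
U(m, V) = V*m
C = -17/240 (C = (17/(-60))/4 = (17*(-1/60))/4 = (¼)*(-17/60) = -17/240 ≈ -0.070833)
F = -5/11 (F = (-25 + 15)/22 = -10*1/22 = -5/11 ≈ -0.45455)
(U(r, -9)/C)*F = ((-9*5)/(-17/240))*(-5/11) = -45*(-240/17)*(-5/11) = (10800/17)*(-5/11) = -54000/187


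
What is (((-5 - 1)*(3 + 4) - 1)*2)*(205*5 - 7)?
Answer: -87548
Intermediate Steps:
(((-5 - 1)*(3 + 4) - 1)*2)*(205*5 - 7) = ((-6*7 - 1)*2)*(1025 - 7) = ((-42 - 1)*2)*1018 = -43*2*1018 = -86*1018 = -87548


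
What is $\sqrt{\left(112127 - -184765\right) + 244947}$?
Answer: $\sqrt{541839} \approx 736.1$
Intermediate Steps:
$\sqrt{\left(112127 - -184765\right) + 244947} = \sqrt{\left(112127 + 184765\right) + 244947} = \sqrt{296892 + 244947} = \sqrt{541839}$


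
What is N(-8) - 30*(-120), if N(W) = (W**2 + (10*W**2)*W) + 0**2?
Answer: -1456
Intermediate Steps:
N(W) = W**2 + 10*W**3 (N(W) = (W**2 + 10*W**3) + 0 = W**2 + 10*W**3)
N(-8) - 30*(-120) = (-8)**2*(1 + 10*(-8)) - 30*(-120) = 64*(1 - 80) + 3600 = 64*(-79) + 3600 = -5056 + 3600 = -1456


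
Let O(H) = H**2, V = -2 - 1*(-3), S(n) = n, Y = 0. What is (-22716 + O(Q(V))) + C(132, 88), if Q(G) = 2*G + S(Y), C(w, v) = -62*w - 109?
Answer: -31005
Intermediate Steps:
C(w, v) = -109 - 62*w
V = 1 (V = -2 + 3 = 1)
Q(G) = 2*G (Q(G) = 2*G + 0 = 2*G)
(-22716 + O(Q(V))) + C(132, 88) = (-22716 + (2*1)**2) + (-109 - 62*132) = (-22716 + 2**2) + (-109 - 8184) = (-22716 + 4) - 8293 = -22712 - 8293 = -31005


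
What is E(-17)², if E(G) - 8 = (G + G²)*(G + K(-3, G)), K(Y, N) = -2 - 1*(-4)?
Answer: 16581184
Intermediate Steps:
K(Y, N) = 2 (K(Y, N) = -2 + 4 = 2)
E(G) = 8 + (2 + G)*(G + G²) (E(G) = 8 + (G + G²)*(G + 2) = 8 + (G + G²)*(2 + G) = 8 + (2 + G)*(G + G²))
E(-17)² = (8 + (-17)³ + 2*(-17) + 3*(-17)²)² = (8 - 4913 - 34 + 3*289)² = (8 - 4913 - 34 + 867)² = (-4072)² = 16581184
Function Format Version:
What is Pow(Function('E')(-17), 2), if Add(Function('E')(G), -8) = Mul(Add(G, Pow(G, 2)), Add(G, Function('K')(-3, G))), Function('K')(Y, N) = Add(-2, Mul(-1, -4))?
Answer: 16581184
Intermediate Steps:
Function('K')(Y, N) = 2 (Function('K')(Y, N) = Add(-2, 4) = 2)
Function('E')(G) = Add(8, Mul(Add(2, G), Add(G, Pow(G, 2)))) (Function('E')(G) = Add(8, Mul(Add(G, Pow(G, 2)), Add(G, 2))) = Add(8, Mul(Add(G, Pow(G, 2)), Add(2, G))) = Add(8, Mul(Add(2, G), Add(G, Pow(G, 2)))))
Pow(Function('E')(-17), 2) = Pow(Add(8, Pow(-17, 3), Mul(2, -17), Mul(3, Pow(-17, 2))), 2) = Pow(Add(8, -4913, -34, Mul(3, 289)), 2) = Pow(Add(8, -4913, -34, 867), 2) = Pow(-4072, 2) = 16581184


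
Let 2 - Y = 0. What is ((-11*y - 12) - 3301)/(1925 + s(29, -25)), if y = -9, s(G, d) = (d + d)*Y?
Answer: -3214/1825 ≈ -1.7611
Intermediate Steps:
Y = 2 (Y = 2 - 1*0 = 2 + 0 = 2)
s(G, d) = 4*d (s(G, d) = (d + d)*2 = (2*d)*2 = 4*d)
((-11*y - 12) - 3301)/(1925 + s(29, -25)) = ((-11*(-9) - 12) - 3301)/(1925 + 4*(-25)) = ((99 - 12) - 3301)/(1925 - 100) = (87 - 3301)/1825 = -3214*1/1825 = -3214/1825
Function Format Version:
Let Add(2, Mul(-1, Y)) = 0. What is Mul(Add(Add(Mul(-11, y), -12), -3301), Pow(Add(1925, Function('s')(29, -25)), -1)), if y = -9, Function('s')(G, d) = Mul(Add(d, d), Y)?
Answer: Rational(-3214, 1825) ≈ -1.7611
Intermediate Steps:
Y = 2 (Y = Add(2, Mul(-1, 0)) = Add(2, 0) = 2)
Function('s')(G, d) = Mul(4, d) (Function('s')(G, d) = Mul(Add(d, d), 2) = Mul(Mul(2, d), 2) = Mul(4, d))
Mul(Add(Add(Mul(-11, y), -12), -3301), Pow(Add(1925, Function('s')(29, -25)), -1)) = Mul(Add(Add(Mul(-11, -9), -12), -3301), Pow(Add(1925, Mul(4, -25)), -1)) = Mul(Add(Add(99, -12), -3301), Pow(Add(1925, -100), -1)) = Mul(Add(87, -3301), Pow(1825, -1)) = Mul(-3214, Rational(1, 1825)) = Rational(-3214, 1825)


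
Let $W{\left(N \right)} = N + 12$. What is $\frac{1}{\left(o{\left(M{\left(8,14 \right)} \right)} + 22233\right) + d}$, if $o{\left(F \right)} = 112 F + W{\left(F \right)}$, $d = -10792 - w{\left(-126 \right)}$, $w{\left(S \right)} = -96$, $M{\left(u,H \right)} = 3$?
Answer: $\frac{1}{11888} \approx 8.4118 \cdot 10^{-5}$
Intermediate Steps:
$W{\left(N \right)} = 12 + N$
$d = -10696$ ($d = -10792 - -96 = -10792 + 96 = -10696$)
$o{\left(F \right)} = 12 + 113 F$ ($o{\left(F \right)} = 112 F + \left(12 + F\right) = 12 + 113 F$)
$\frac{1}{\left(o{\left(M{\left(8,14 \right)} \right)} + 22233\right) + d} = \frac{1}{\left(\left(12 + 113 \cdot 3\right) + 22233\right) - 10696} = \frac{1}{\left(\left(12 + 339\right) + 22233\right) - 10696} = \frac{1}{\left(351 + 22233\right) - 10696} = \frac{1}{22584 - 10696} = \frac{1}{11888}$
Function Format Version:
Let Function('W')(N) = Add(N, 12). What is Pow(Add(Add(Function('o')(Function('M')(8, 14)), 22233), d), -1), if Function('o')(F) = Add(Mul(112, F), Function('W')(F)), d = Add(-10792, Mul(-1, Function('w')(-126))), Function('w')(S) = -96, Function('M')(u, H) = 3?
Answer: Rational(1, 11888) ≈ 8.4118e-5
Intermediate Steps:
Function('W')(N) = Add(12, N)
d = -10696 (d = Add(-10792, Mul(-1, -96)) = Add(-10792, 96) = -10696)
Function('o')(F) = Add(12, Mul(113, F)) (Function('o')(F) = Add(Mul(112, F), Add(12, F)) = Add(12, Mul(113, F)))
Pow(Add(Add(Function('o')(Function('M')(8, 14)), 22233), d), -1) = Pow(Add(Add(Add(12, Mul(113, 3)), 22233), -10696), -1) = Pow(Add(Add(Add(12, 339), 22233), -10696), -1) = Pow(Add(Add(351, 22233), -10696), -1) = Pow(Add(22584, -10696), -1) = Pow(11888, -1) = Rational(1, 11888)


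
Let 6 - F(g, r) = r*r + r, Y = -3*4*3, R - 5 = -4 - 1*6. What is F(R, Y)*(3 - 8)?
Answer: 6270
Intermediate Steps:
R = -5 (R = 5 + (-4 - 1*6) = 5 + (-4 - 6) = 5 - 10 = -5)
Y = -36 (Y = -12*3 = -36)
F(g, r) = 6 - r - r**2 (F(g, r) = 6 - (r*r + r) = 6 - (r**2 + r) = 6 - (r + r**2) = 6 + (-r - r**2) = 6 - r - r**2)
F(R, Y)*(3 - 8) = (6 - 1*(-36) - 1*(-36)**2)*(3 - 8) = (6 + 36 - 1*1296)*(-5) = (6 + 36 - 1296)*(-5) = -1254*(-5) = 6270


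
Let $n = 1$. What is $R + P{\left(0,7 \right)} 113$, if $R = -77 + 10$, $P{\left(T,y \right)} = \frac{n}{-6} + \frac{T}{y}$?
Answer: $- \frac{515}{6} \approx -85.833$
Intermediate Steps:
$P{\left(T,y \right)} = - \frac{1}{6} + \frac{T}{y}$ ($P{\left(T,y \right)} = 1 \frac{1}{-6} + \frac{T}{y} = 1 \left(- \frac{1}{6}\right) + \frac{T}{y} = - \frac{1}{6} + \frac{T}{y}$)
$R = -67$
$R + P{\left(0,7 \right)} 113 = -67 + \frac{0 - \frac{7}{6}}{7} \cdot 113 = -67 + \frac{1}{7} \left(- \frac{7}{6}\right) 113 = -67 - \frac{113}{6} = - \frac{515}{6}$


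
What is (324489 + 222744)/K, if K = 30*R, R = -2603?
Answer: -182411/26030 ≈ -7.0077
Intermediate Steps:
K = -78090 (K = 30*(-2603) = -78090)
(324489 + 222744)/K = (324489 + 222744)/(-78090) = 547233*(-1/78090) = -182411/26030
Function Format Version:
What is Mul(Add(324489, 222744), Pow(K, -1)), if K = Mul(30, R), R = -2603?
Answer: Rational(-182411, 26030) ≈ -7.0077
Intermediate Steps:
K = -78090 (K = Mul(30, -2603) = -78090)
Mul(Add(324489, 222744), Pow(K, -1)) = Mul(Add(324489, 222744), Pow(-78090, -1)) = Mul(547233, Rational(-1, 78090)) = Rational(-182411, 26030)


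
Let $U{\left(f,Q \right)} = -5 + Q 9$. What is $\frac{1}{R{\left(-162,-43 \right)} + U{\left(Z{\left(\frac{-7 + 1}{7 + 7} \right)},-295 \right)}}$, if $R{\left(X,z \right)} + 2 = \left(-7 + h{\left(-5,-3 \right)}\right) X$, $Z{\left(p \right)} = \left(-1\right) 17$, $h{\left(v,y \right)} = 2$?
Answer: $- \frac{1}{1852} \approx -0.00053996$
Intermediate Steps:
$Z{\left(p \right)} = -17$
$U{\left(f,Q \right)} = -5 + 9 Q$
$R{\left(X,z \right)} = -2 - 5 X$ ($R{\left(X,z \right)} = -2 + \left(-7 + 2\right) X = -2 - 5 X$)
$\frac{1}{R{\left(-162,-43 \right)} + U{\left(Z{\left(\frac{-7 + 1}{7 + 7} \right)},-295 \right)}} = \frac{1}{\left(-2 - -810\right) + \left(-5 + 9 \left(-295\right)\right)} = \frac{1}{\left(-2 + 810\right) - 2660} = \frac{1}{808 - 2660} = \frac{1}{-1852} = - \frac{1}{1852}$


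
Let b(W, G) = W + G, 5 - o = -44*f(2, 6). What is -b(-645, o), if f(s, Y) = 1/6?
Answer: 1898/3 ≈ 632.67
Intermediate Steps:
f(s, Y) = 1/6
o = 37/3 (o = 5 - (-44)/6 = 5 - 1*(-22/3) = 5 + 22/3 = 37/3 ≈ 12.333)
b(W, G) = G + W
-b(-645, o) = -(37/3 - 645) = -1*(-1898/3) = 1898/3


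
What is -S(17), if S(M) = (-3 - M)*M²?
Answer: 5780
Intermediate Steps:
S(M) = M²*(-3 - M)
-S(17) = -17²*(-3 - 1*17) = -289*(-3 - 17) = -289*(-20) = -1*(-5780) = 5780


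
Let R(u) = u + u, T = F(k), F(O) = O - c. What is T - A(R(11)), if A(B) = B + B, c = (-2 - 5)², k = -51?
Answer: -144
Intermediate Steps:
c = 49 (c = (-7)² = 49)
F(O) = -49 + O (F(O) = O - 1*49 = O - 49 = -49 + O)
T = -100 (T = -49 - 51 = -100)
R(u) = 2*u
A(B) = 2*B
T - A(R(11)) = -100 - 2*2*11 = -100 - 2*22 = -100 - 1*44 = -100 - 44 = -144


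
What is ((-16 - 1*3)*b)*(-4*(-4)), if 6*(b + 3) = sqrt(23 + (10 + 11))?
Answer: 912 - 304*sqrt(11)/3 ≈ 575.92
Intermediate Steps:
b = -3 + sqrt(11)/3 (b = -3 + sqrt(23 + (10 + 11))/6 = -3 + sqrt(23 + 21)/6 = -3 + sqrt(44)/6 = -3 + (2*sqrt(11))/6 = -3 + sqrt(11)/3 ≈ -1.8945)
((-16 - 1*3)*b)*(-4*(-4)) = ((-16 - 1*3)*(-3 + sqrt(11)/3))*(-4*(-4)) = ((-16 - 3)*(-3 + sqrt(11)/3))*16 = -19*(-3 + sqrt(11)/3)*16 = (57 - 19*sqrt(11)/3)*16 = 912 - 304*sqrt(11)/3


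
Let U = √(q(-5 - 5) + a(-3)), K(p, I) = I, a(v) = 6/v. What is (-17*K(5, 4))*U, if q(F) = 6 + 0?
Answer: -136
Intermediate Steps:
q(F) = 6
U = 2 (U = √(6 + 6/(-3)) = √(6 + 6*(-⅓)) = √(6 - 2) = √4 = 2)
(-17*K(5, 4))*U = -17*4*2 = -68*2 = -136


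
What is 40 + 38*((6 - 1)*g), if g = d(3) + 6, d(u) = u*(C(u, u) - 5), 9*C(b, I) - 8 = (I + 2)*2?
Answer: -530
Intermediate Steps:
C(b, I) = 4/3 + 2*I/9 (C(b, I) = 8/9 + ((I + 2)*2)/9 = 8/9 + ((2 + I)*2)/9 = 8/9 + (4 + 2*I)/9 = 8/9 + (4/9 + 2*I/9) = 4/3 + 2*I/9)
d(u) = u*(-11/3 + 2*u/9) (d(u) = u*((4/3 + 2*u/9) - 5) = u*(-11/3 + 2*u/9))
g = -3 (g = (⅑)*3*(-33 + 2*3) + 6 = (⅑)*3*(-33 + 6) + 6 = (⅑)*3*(-27) + 6 = -9 + 6 = -3)
40 + 38*((6 - 1)*g) = 40 + 38*((6 - 1)*(-3)) = 40 + 38*(5*(-3)) = 40 + 38*(-15) = 40 - 570 = -530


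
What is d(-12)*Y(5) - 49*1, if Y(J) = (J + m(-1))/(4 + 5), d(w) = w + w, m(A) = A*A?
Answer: -65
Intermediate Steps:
m(A) = A**2
d(w) = 2*w
Y(J) = 1/9 + J/9 (Y(J) = (J + (-1)**2)/(4 + 5) = (J + 1)/9 = (1 + J)*(1/9) = 1/9 + J/9)
d(-12)*Y(5) - 49*1 = (2*(-12))*(1/9 + (1/9)*5) - 49*1 = -24*(1/9 + 5/9) - 49 = -24*2/3 - 49 = -16 - 49 = -65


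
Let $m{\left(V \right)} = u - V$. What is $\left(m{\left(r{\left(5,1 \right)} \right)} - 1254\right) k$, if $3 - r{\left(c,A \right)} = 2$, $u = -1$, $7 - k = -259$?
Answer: $-334096$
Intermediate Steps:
$k = 266$ ($k = 7 - -259 = 7 + 259 = 266$)
$r{\left(c,A \right)} = 1$ ($r{\left(c,A \right)} = 3 - 2 = 1$)
$m{\left(V \right)} = -1 - V$
$\left(m{\left(r{\left(5,1 \right)} \right)} - 1254\right) k = \left(\left(-1 - 1\right) - 1254\right) 266 = \left(-2 - 1254\right) 266 = \left(-1256\right) 266 = -334096$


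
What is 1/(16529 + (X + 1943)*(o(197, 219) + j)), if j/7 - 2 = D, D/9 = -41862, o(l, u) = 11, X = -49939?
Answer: 1/126578955405 ≈ 7.9002e-12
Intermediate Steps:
D = -376758 (D = 9*(-41862) = -376758)
j = -2637292 (j = 14 + 7*(-376758) = 14 - 2637306 = -2637292)
1/(16529 + (X + 1943)*(o(197, 219) + j)) = 1/(16529 + (-49939 + 1943)*(11 - 2637292)) = 1/(16529 - 47996*(-2637281)) = 1/(16529 + 126578938876) = 1/126578955405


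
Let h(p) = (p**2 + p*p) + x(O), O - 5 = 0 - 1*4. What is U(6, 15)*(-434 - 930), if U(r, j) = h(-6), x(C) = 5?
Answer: -105028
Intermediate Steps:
O = 1 (O = 5 + (0 - 1*4) = 5 + (0 - 4) = 5 - 4 = 1)
h(p) = 5 + 2*p**2 (h(p) = (p**2 + p*p) + 5 = (p**2 + p**2) + 5 = 2*p**2 + 5 = 5 + 2*p**2)
U(r, j) = 77 (U(r, j) = 5 + 2*(-6)**2 = 5 + 2*36 = 5 + 72 = 77)
U(6, 15)*(-434 - 930) = 77*(-434 - 930) = 77*(-1364) = -105028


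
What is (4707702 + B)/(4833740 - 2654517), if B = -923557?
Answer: 3784145/2179223 ≈ 1.7365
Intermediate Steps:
(4707702 + B)/(4833740 - 2654517) = (4707702 - 923557)/(4833740 - 2654517) = 3784145/2179223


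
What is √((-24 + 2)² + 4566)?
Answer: 5*√202 ≈ 71.063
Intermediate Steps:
√((-24 + 2)² + 4566) = √((-22)² + 4566) = √(484 + 4566) = √5050 = 5*√202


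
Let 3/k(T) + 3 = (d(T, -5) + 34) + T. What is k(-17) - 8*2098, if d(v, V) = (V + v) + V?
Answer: -218195/13 ≈ -16784.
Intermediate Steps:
d(v, V) = v + 2*V
k(T) = 3/(21 + 2*T) (k(T) = 3/(-3 + (((T + 2*(-5)) + 34) + T)) = 3/(-3 + (((T - 10) + 34) + T)) = 3/(-3 + (((-10 + T) + 34) + T)) = 3/(-3 + ((24 + T) + T)) = 3/(-3 + (24 + 2*T)) = 3/(21 + 2*T))
k(-17) - 8*2098 = 3/(21 + 2*(-17)) - 8*2098 = 3/(21 - 34) - 1*16784 = 3/(-13) - 16784 = 3*(-1/13) - 16784 = -3/13 - 16784 = -218195/13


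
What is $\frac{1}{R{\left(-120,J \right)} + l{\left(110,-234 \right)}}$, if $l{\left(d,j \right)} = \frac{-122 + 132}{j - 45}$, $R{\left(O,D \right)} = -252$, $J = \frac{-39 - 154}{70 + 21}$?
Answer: $- \frac{279}{70318} \approx -0.0039677$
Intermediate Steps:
$J = - \frac{193}{91} \approx -2.1209$
$l{\left(d,j \right)} = \frac{10}{-45 + j}$
$\frac{1}{R{\left(-120,J \right)} + l{\left(110,-234 \right)}} = \frac{1}{-252 + \frac{10}{-45 - 234}} = \frac{1}{-252 + \frac{10}{-279}} = \frac{1}{-252 + 10 \left(- \frac{1}{279}\right)} = \frac{1}{-252 - \frac{10}{279}} = \frac{1}{- \frac{70318}{279}} = - \frac{279}{70318}$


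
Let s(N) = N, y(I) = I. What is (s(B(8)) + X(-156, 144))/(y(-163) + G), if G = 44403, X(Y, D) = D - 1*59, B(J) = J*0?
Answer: 17/8848 ≈ 0.0019213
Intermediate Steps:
B(J) = 0
X(Y, D) = -59 + D (X(Y, D) = D - 59 = -59 + D)
(s(B(8)) + X(-156, 144))/(y(-163) + G) = (0 + (-59 + 144))/(-163 + 44403) = (0 + 85)/44240 = 85*(1/44240) = 17/8848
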